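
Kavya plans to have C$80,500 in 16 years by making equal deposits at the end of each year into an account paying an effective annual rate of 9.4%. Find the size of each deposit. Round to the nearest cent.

C$2,357.36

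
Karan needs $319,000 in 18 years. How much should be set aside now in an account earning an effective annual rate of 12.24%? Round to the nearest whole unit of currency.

$39,915

Discount factor = (1+0.1224)^(−18) = 0.125124; PV = 319,000 × 0.125124 = 39,914.6972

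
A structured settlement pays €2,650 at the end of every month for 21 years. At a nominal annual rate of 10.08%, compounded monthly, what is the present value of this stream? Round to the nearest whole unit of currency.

€277,150

i = 0.1008/12 = 0.0084 per month; n = 21·12 = 252.
Annuity factor a(252|0.0084) = 104.585039; PV = 2650 × 104.585039 = 277,150.3522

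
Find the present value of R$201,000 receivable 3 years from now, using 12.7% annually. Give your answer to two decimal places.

PV = 201,000 / (1 + 0.127)^3 = 201,000 / 1.431435 = 140,418.4935

R$140,418.49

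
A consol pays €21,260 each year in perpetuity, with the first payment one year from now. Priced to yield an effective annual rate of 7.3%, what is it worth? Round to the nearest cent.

PV = C/r = 21260/0.073 = 291,232.8767

€291,232.88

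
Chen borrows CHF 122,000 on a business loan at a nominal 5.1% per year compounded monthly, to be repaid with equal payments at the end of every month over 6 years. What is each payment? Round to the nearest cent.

CHF 1,970.47

With 12 periods per year: i = 0.00425, n = 72.
Annuity-PV factor = 61.914292; PMT = 122000 / 61.914292 = 1,970.4659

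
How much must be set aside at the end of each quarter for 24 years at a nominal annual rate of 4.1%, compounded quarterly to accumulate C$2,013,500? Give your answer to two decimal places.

i = 0.041/4 = 0.01025 per quarter; n = 24·4 = 96.
FV-annuity factor = 162.123872; PMT = 2.0135e+06 / 162.123872 = 12,419.5159

C$12,419.52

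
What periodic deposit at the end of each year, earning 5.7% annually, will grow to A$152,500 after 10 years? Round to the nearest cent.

PMT = 152500 / ( [(1+0.057)^10 − 1] / 0.057 ) = 152500 / 12.996561 = 11,733.8731

A$11,733.87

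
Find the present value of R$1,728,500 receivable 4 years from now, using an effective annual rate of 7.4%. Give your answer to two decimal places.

R$1,299,128.94

Discount factor = (1+0.074)^(−4) = 0.751593; PV = 1,728,500 × 0.751593 = 1,299,128.9430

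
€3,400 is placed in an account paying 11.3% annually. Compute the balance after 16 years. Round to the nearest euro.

€18,854

3,400 × (1+0.113)^16 = 3,400 × 5.545269 = 18,853.9151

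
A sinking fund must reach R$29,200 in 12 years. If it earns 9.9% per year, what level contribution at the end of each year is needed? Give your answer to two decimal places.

R$1,373.72

PMT = 29200 / ( [(1+0.099)^12 − 1] / 0.099 ) = 29200 / 21.256178 = 1,373.7183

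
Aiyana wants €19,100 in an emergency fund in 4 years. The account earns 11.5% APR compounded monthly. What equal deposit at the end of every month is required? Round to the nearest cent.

i = 0.115/12 = 0.00958333 per month; n = 4·12 = 48.
PMT = 19100 / ( [(1+0.00958333)^48 − 1] / 0.00958333 ) = 19100 / 60.585221 = 315.2584

€315.26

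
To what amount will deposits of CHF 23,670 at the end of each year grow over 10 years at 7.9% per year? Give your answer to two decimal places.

FV = 23670 × [(1+0.079)^10 − 1] / 0.079 = 23670 × 14.417950 = 341,272.8728

CHF 341,272.87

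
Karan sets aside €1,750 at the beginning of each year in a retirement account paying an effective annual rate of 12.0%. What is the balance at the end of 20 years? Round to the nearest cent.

€141,222.79

Accumulation factor s(20|0.12) × (1+i) = 80.698736; FV = 1750 × 80.698736 = 141,222.7872
(Beginning-of-period payments → annuity-due factor ×(1+i).)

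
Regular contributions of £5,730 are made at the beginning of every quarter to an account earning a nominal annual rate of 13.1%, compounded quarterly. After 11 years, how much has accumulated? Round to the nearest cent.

£565,288.68

With 4 periods per year: i = 0.03275, n = 44.
Accumulation factor s(44|0.03275) × (1+i) = 98.654220; FV = 5730 × 98.654220 = 565,288.6795
Payments are at the start of each period, so multiply by (1+i).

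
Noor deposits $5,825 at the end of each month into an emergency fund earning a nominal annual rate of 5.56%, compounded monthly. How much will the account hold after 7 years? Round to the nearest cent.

$596,505.63

With 12 periods per year: i = 0.00463333, n = 84.
Accumulation factor s(84|0.00463333) = 102.404401; FV = 5825 × 102.404401 = 596,505.6349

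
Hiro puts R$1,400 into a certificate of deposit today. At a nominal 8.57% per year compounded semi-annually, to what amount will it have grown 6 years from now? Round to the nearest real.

Periodic rate i = 0.0857/2 = 0.04285; n = 6 × 2 = 12 periods.
FV = 1,400 × (1 + 0.04285)^12 = 2,316.2753

R$2,316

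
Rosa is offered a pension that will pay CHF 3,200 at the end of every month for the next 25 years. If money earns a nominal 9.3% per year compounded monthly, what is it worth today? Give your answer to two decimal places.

CHF 372,164.61

Periodic rate i = 0.093/12 = 0.00775; n = 25 × 12 = 300 periods.
Annuity factor a(300|0.00775) = 116.301442; PV = 3200 × 116.301442 = 372,164.6138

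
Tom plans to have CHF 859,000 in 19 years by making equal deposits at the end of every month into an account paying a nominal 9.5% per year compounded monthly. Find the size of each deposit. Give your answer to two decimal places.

i = 0.095/12 = 0.00791667 per month; n = 19·12 = 228.
FV-annuity factor = 636.241570; PMT = 859000 / 636.241570 = 1,350.1161

CHF 1,350.12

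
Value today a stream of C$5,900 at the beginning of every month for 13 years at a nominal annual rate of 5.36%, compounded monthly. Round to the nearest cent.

C$664,790.26

With 12 periods per year: i = 0.00446667, n = 156.
PV = 5900 × [1 − (1+0.00446667)^(−156)] / 0.00446667 × (1+i) = 5900 × 112.676316 = 664,790.2631
Payments are at the start of each period, so multiply by (1+i).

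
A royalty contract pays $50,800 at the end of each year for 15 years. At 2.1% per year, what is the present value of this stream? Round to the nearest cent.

$647,885.62

PV = 50800 × [1 − (1+0.021)^(−15)] / 0.021 = 50800 × 12.753654 = 647,885.6177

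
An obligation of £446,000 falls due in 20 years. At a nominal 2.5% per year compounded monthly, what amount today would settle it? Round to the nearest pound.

Periodic rate i = 0.025/12 = 0.00208333; n = 20 × 12 = 240 periods.
Discount factor = (1+0.00208333)^(−240) = 0.606846; PV = 446,000 × 0.606846 = 270,653.4075

£270,653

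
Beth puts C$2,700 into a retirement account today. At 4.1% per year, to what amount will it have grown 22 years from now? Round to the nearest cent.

2,700 × (1+0.041)^22 = 2,700 × 2.420561 = 6,535.5150

C$6,535.51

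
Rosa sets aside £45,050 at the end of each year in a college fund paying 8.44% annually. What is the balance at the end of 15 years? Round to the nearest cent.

£1,265,910.95

FV = 45050 × [(1+0.0844)^15 − 1] / 0.0844 = 45050 × 28.100132 = 1,265,910.9511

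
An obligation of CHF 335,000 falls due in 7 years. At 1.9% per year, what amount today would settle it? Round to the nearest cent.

PV = FV·(1+i)^(−n) = 335,000 × 0.876558 = 293,646.9667

CHF 293,646.97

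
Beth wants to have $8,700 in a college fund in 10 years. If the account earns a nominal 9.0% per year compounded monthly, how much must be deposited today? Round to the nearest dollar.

i = 0.09/12 = 0.0075 per month; n = 10·12 = 120.
PV = 8,700 / (1 + 0.0075)^120 = 8,700 / 2.451357 = 3,549.0546

$3,549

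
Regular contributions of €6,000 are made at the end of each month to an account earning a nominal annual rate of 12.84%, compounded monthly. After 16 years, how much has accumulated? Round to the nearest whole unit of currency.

€3,766,806

With 12 periods per year: i = 0.0107, n = 192.
FV = 6000 × [(1+0.0107)^192 − 1] / 0.0107 = 6000 × 627.801042 = 3,766,806.2514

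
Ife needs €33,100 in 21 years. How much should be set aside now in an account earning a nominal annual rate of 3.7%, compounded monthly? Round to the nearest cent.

€15,237.03

With 12 periods per year: i = 0.00308333, n = 252.
PV = 33,100 / (1 + 0.00308333)^252 = 33,100 / 2.172339 = 15,237.0308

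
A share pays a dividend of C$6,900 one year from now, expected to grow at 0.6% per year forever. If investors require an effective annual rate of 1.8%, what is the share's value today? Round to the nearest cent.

PV = D₁/(r − g) = 6900/(0.018 − 0.006) = 575,000.0000

C$575,000.00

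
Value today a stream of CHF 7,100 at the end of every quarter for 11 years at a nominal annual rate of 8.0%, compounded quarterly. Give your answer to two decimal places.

CHF 206,467.74

i = 0.08/4 = 0.02 per quarter; n = 11·4 = 44.
PV = 7100 × [1 − (1+0.02)^(−44)] / 0.02 = 7100 × 29.079963 = 206,467.7378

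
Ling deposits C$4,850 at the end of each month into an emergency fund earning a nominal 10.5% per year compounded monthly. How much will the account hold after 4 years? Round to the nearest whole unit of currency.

i = 0.105/12 = 0.00875 per month; n = 4·12 = 48.
Accumulation factor s(48|0.00875) = 59.335280; FV = 4850 × 59.335280 = 287,776.1061

C$287,776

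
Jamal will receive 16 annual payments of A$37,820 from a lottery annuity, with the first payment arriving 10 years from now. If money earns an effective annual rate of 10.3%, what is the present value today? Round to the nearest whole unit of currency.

A$120,292

PV at t=9 (ordinary 16-year annuity): 37820 × a(16|0.103) = 37820 × 7.685930 = 290,681.8827
PV₀ = 290,681.8827 / (1+0.103)^9 = 290,681.8827 / 2.416460 = 120,292.4450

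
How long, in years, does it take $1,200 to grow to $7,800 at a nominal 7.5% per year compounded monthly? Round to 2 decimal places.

Periodic rate i = 0.075/12 = 0.00625.
n = ln(7800/1200) / ln(1+0.00625) = ln(6.50000) / 0.006231 = 300.4233 months
= 300.4233/12 years

25.04 years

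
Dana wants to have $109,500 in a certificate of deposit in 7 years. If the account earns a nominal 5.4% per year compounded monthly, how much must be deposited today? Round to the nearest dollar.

Periodic rate i = 0.054/12 = 0.0045; n = 7 × 12 = 84 periods.
PV = 109,500 / (1 + 0.0045)^84 = 109,500 / 1.458126 = 75,096.3913

$75,096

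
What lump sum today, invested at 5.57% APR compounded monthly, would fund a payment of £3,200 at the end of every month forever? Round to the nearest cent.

£689,407.54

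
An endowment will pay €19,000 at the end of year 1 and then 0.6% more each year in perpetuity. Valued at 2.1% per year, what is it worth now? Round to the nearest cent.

PV = PMT / (i − g) = 19000 / (0.021 − 0.006) = 19000 / 0.015000 = 1,266,666.6667

€1,266,666.67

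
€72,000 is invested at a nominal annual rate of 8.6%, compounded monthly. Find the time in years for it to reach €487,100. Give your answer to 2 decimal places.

Periodic rate i = 0.086/12 = 0.00716667.
(1+i)^n = 487100/72000 = 6.76528, so n = ln 6.76528 / ln 1.00717 = 267.7180 months
= 267.7180/12 years

22.31 years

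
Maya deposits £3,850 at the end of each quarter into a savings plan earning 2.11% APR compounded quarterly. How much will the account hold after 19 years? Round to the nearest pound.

Periodic rate i = 0.0211/4 = 0.005275; n = 19 × 4 = 76 periods.
Accumulation factor s(76|0.005275) = 93.193453; FV = 3850 × 93.193453 = 358,794.7955

£358,795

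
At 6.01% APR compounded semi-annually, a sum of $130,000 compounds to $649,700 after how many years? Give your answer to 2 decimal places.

27.17 years

Periodic rate i = 0.0601/2 = 0.03005.
(1+i)^n = 649700/130000 = 4.99769, so n = ln 4.99769 / ln 1.03005 = 54.3438 half-years
= 54.3438/2 years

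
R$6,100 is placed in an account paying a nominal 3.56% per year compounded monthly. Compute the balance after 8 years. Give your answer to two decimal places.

R$8,106.51

With 12 periods per year: i = 0.00296667, n = 96.
6,100 × (1+0.00296667)^96 = 6,100 × 1.328936 = 8,106.5076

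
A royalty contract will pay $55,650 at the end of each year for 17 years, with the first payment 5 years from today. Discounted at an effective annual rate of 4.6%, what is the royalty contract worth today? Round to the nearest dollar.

Value one period before first payment (t=4): 55650 × [1 − (1+0.046)^(−17)] / 0.046 = 55650 × 11.618594 = 646,574.7579
Discount back 4 years: 646,574.7579 × (1+0.046)^(−4) = 646,574.7579 × 0.835359 = 540,122.1749

$540,122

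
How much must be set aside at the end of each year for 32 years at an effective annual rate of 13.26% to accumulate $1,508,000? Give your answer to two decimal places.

$3,790.09

PMT = 1.508e+06 / ( [(1+0.1326)^32 − 1] / 0.1326 ) = 1.508e+06 / 397.879586 = 3,790.0914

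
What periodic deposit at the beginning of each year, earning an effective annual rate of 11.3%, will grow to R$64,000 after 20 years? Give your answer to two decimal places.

FV-annuity factor × (1+i) = 73.965106; PMT = 64000 / 73.965106 = 865.2729

R$865.27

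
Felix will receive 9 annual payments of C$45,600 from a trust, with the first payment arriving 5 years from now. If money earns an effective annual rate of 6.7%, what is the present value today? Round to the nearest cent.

Value one period before first payment (t=4): 45600 × [1 − (1+0.067)^(−9)] / 0.067 = 45600 × 6.599200 = 300,923.5330
Discount back 4 years: 300,923.5330 × (1+0.067)^(−4) = 300,923.5330 × 0.771511 = 232,165.9227

C$232,165.92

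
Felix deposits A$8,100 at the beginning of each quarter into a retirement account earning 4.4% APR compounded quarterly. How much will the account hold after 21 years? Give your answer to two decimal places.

A$1,121,660.62

i = 0.044/4 = 0.011 per quarter; n = 21·4 = 84.
Accumulation factor s(84|0.011) × (1+i) = 138.476620; FV = 8100 × 138.476620 = 1,121,660.6242
(annuity-due: payments at period start, so ×(1+i).)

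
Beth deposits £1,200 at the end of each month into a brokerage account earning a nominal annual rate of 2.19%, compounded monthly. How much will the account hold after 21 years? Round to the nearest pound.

£383,508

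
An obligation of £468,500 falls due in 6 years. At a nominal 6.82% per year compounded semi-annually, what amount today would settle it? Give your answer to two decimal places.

£313,299.09

Periodic rate i = 0.0682/2 = 0.0341; n = 6 × 2 = 12 periods.
PV = FV·(1+i)^(−n) = 468,500 × 0.668728 = 313,299.0931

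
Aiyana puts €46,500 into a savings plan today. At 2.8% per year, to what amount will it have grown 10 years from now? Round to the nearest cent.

€61,289.22

FV = PV·(1+i)^n = 46,500 × 1.318048 = 61,289.2207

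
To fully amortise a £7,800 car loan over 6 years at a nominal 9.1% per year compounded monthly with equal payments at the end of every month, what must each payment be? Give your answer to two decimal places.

With 12 periods per year: i = 0.00758333, n = 72.
PMT = 7800 / ( [1 − (1+0.00758333)^(−72)] / 0.00758333 ) = 7800 / 55.324398 = 140.9866

£140.99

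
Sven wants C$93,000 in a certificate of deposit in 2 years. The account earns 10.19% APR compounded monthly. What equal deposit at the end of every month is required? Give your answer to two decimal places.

With 12 periods per year: i = 0.00849167, n = 24.
FV-annuity factor = 26.496381; PMT = 93000 / 26.496381 = 3,509.9133

C$3,509.91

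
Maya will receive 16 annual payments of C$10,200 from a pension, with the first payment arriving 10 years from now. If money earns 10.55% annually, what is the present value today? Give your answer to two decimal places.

Value one period before first payment (t=9): 10200 × [1 − (1+0.1055)^(−16)] / 0.1055 = 10200 × 7.574056 = 77,255.3740
Discount back 9 years: 77,255.3740 × (1+0.1055)^(−9) = 77,255.3740 × 0.405482 = 31,325.6418

C$31,325.64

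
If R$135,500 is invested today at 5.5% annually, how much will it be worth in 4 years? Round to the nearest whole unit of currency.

135,500 × (1+0.055)^4 = 135,500 × 1.238825 = 167,860.7402

R$167,861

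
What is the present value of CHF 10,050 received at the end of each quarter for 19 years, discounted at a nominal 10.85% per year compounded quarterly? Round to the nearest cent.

With 4 periods per year: i = 0.027125, n = 76.
PV = 10050 × [1 − (1+0.027125)^(−76)] / 0.027125 = 10050 × 32.044001 = 322,042.2138

CHF 322,042.21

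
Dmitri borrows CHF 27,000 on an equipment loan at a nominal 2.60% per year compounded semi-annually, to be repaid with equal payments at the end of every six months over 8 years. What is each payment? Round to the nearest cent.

CHF 1,879.99

With 2 periods per year: i = 0.013, n = 16.
PMT = 27000 / ( [1 − (1+0.013)^(−16)] / 0.013 ) = 27000 / 14.361812 = 1,879.9856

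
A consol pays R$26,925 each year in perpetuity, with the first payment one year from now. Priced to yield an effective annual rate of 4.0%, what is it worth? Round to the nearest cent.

R$673,125.00

PV = PMT / i = 26925 / 0.04 = 673,125.0000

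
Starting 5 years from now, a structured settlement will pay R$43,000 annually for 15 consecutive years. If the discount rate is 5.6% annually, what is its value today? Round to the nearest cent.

Value one period before first payment (t=4): 43000 × [1 − (1+0.056)^(−15)] / 0.056 = 43000 × 9.971208 = 428,761.9324
PV₀ = 428,761.9324 / (1+0.056)^4 = 428,761.9324 / 1.243528 = 344,794.6725

R$344,794.67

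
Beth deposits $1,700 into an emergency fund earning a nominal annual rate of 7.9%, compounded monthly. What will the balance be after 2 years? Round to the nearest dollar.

$1,990

Periodic rate i = 0.079/12 = 0.00658333; n = 2 × 12 = 24 periods.
1,700 × (1+0.00658333)^24 = 1,700 × 1.170560 = 1,989.9518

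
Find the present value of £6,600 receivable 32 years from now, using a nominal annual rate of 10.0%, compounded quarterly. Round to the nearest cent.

i = 0.1/4 = 0.025 per quarter; n = 32·4 = 128.
Discount factor = (1+0.025)^(−128) = 0.042398; PV = 6,600 × 0.042398 = 279.8267

£279.83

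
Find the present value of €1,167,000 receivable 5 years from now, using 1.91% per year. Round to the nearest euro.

Discount factor = (1+0.0191)^(−5) = 0.909737; PV = 1,167,000 × 0.909737 = 1,061,663.4060

€1,061,663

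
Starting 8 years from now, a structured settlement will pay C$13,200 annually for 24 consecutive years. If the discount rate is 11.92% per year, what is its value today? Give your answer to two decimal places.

C$46,969.43

Value one period before first payment (t=7): 13200 × [1 − (1+0.1192)^(−24)] / 0.1192 = 13200 × 7.827000 = 103,316.3936
Discount back 7 years: 103,316.3936 × (1+0.1192)^(−7) = 103,316.3936 × 0.454617 = 46,969.4341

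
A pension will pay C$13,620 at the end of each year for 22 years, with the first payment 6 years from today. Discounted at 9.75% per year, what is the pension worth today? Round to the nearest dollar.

C$76,400

PV at t=5 (ordinary 22-year annuity): 13620 × a(22|0.0975) = 13620 × 8.931777 = 121,650.7988
PV₀ = 121,650.7988 / (1+0.0975)^5 = 121,650.7988 / 1.592292 = 76,399.8174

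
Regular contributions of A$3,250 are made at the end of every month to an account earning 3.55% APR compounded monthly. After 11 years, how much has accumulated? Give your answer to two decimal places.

A$523,882.98

i = 0.0355/12 = 0.00295833 per month; n = 11·12 = 132.
FV = PMT · [(1+i)^n − 1] / i = 3250 · 161.194763 = 523,882.9811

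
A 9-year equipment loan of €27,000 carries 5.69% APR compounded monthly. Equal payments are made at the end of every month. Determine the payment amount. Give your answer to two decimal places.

Periodic rate i = 0.0569/12 = 0.00474167; n = 9 × 12 = 108 periods.
Annuity-PV factor = 84.366634; PMT = 27000 / 84.366634 = 320.0317

€320.03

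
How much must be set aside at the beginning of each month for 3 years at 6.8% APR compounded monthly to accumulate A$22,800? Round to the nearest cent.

A$569.49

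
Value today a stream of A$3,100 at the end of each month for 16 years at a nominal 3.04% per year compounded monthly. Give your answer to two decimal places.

A$470,856.42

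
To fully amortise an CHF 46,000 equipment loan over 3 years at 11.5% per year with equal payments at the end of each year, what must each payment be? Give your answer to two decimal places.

Annuity-PV factor = 2.422619; PMT = 46000 / 2.422619 = 18,987.7123

CHF 18,987.71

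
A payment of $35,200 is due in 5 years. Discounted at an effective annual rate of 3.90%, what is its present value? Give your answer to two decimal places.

$29,071.33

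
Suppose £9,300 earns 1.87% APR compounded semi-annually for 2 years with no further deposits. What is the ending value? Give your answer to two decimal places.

£9,652.73

i = 0.0187/2 = 0.00935 per half-year; n = 2·2 = 4.
FV = 9,300 × (1 + 0.00935)^4 = 9,652.7287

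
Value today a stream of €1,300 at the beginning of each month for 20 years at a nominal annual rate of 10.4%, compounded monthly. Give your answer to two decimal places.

€132,227.91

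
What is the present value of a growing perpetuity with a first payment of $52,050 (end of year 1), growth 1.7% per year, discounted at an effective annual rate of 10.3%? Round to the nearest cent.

$605,232.56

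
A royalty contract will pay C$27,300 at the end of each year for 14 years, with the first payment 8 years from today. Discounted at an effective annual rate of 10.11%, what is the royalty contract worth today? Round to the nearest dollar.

C$101,870

PV at t=7 (ordinary 14-year annuity): 27300 × a(14|0.1011) = 27300 × 7.322729 = 199,910.4959
PV₀ = 199,910.4959 / (1+0.1011)^7 = 199,910.4959 / 1.962399 = 101,870.4578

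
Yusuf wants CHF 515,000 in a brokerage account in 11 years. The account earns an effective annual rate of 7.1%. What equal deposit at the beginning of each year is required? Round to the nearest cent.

PMT = 515000 / ( [(1+0.071)^11 − 1] / 0.071 × (1+i) ) = 515000 / 16.994085 = 30,304.6615

CHF 30,304.66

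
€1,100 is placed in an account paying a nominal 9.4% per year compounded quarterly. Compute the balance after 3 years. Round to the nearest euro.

i = 0.094/4 = 0.0235 per quarter; n = 3·4 = 12.
1,100 × (1+0.0235)^12 = 1,100 × 1.321460 = 1,453.6065

€1,454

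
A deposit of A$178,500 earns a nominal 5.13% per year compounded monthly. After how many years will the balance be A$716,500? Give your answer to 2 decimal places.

27.15 years

Periodic rate i = 0.0513/12 = 0.004275.
n = ln(716500/178500) / ln(1+0.004275) = ln(4.01401) / 0.004266 = 325.7914 months
= 325.7914/12 years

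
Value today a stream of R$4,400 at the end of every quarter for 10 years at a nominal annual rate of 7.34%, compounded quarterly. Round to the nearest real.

R$123,922

With 4 periods per year: i = 0.01835, n = 40.
PV = 4400 × [1 − (1+0.01835)^(−40)] / 0.01835 = 4400 × 28.164072 = 123,921.9164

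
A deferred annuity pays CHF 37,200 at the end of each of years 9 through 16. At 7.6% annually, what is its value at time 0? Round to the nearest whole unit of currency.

Value one period before first payment (t=8): 37200 × [1 − (1+0.076)^(−8)] / 0.076 = 37200 × 5.834908 = 217,058.5842
Discount back 8 years: 217,058.5842 × (1+0.076)^(−8) = 217,058.5842 × 0.556547 = 120,803.2992

CHF 120,803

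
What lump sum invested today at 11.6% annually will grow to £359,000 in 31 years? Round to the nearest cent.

PV = 359,000 / (1 + 0.116)^31 = 359,000 / 30.032400 = 11,953.7568

£11,953.76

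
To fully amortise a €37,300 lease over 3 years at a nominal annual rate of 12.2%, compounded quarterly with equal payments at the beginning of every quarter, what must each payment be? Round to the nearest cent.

€3,647.19

Periodic rate i = 0.122/4 = 0.0305; n = 3 × 4 = 12 periods.
PMT = 37300 / ( [1 − (1+0.0305)^(−12)] / 0.0305 × (1+i) ) = 37300 / 10.227052 = 3,647.1897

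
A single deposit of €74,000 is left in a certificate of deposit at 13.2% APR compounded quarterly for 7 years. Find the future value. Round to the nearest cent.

Periodic rate i = 0.132/4 = 0.033; n = 7 × 4 = 28 periods.
FV = PV·(1+i)^n = 74,000 × 2.482041 = 183,671.0557

€183,671.06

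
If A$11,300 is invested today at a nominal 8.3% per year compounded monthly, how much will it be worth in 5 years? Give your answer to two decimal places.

With 12 periods per year: i = 0.00691667, n = 60.
FV = 11,300 × (1 + 0.00691667)^60 = 17,087.9596

A$17,087.96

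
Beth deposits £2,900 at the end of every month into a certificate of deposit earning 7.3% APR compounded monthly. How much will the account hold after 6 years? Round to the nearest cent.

With 12 periods per year: i = 0.00608333, n = 72.
FV = PMT · [(1+i)^n − 1] / i = 2900 · 90.008243 = 261,023.9044

£261,023.90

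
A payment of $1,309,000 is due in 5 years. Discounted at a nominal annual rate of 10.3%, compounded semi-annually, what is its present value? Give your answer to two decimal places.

$792,221.96

i = 0.103/2 = 0.0515 per half-year; n = 5·2 = 10.
PV = FV·(1+i)^(−n) = 1,309,000 × 0.605212 = 792,221.9594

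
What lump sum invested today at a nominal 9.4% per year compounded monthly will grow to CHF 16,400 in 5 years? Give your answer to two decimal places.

CHF 10,268.83

Periodic rate i = 0.094/12 = 0.00783333; n = 5 × 12 = 60 periods.
Discount factor = (1+0.00783333)^(−60) = 0.626148; PV = 16,400 × 0.626148 = 10,268.8250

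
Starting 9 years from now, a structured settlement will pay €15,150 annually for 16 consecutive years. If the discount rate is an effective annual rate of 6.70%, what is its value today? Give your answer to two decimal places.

PV at t=8 (ordinary 16-year annuity): 15150 × a(16|0.067) = 15150 × 9.637336 = 146,005.6422
Discount back 8 years: 146,005.6422 × (1+0.067)^(−8) = 146,005.6422 × 0.595230 = 86,906.9049

€86,906.90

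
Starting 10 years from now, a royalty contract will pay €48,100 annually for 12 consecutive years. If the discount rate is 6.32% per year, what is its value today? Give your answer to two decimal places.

Value one period before first payment (t=9): 48100 × [1 − (1+0.0632)^(−12)] / 0.0632 = 48100 × 8.238698 = 396,281.3645
PV₀ = 396,281.3645 / (1+0.0632)^9 = 396,281.3645 / 1.735940 = 228,280.5648

€228,280.56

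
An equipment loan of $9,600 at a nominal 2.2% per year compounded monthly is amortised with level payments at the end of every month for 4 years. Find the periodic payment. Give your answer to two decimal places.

$209.11

i = 0.022/12 = 0.00183333 per month; n = 4·12 = 48.
Annuity-PV factor = 45.908367; PMT = 9600 / 45.908367 = 209.1122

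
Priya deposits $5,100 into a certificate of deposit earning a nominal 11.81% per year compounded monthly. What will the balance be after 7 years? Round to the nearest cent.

i = 0.1181/12 = 0.00984167 per month; n = 7·12 = 84.
5,100 × (1+0.00984167)^84 = 5,100 × 2.276544 = 11,610.3737

$11,610.37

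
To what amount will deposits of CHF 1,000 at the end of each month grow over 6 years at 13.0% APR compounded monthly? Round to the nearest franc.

i = 0.13/12 = 0.0108333 per month; n = 6·12 = 72.
Accumulation factor s(72|0.0108333) = 108.216068; FV = 1000 × 108.216068 = 108,216.0683

CHF 108,216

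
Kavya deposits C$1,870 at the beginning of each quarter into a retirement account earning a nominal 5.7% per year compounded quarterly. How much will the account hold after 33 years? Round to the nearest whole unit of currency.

C$728,518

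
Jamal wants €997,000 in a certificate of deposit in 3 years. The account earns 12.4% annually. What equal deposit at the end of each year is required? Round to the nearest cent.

€294,328.12

FV-annuity factor = 3.387376; PMT = 997000 / 3.387376 = 294,328.1171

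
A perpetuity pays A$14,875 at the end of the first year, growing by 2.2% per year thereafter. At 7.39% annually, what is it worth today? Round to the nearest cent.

PV = D₁/(r − g) = 14875/(0.0739 − 0.022) = 286,608.8632

A$286,608.86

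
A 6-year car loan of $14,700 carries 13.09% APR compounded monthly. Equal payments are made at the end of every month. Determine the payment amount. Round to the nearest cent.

$295.79

i = 0.1309/12 = 0.0109083 per month; n = 6·12 = 72.
Annuity-PV factor = 49.697745; PMT = 14700 / 49.697745 = 295.7881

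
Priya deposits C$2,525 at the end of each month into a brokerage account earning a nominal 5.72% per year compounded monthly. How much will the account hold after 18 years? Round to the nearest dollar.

C$949,844

i = 0.0572/12 = 0.00476667 per month; n = 18·12 = 216.
FV = 2525 × [(1+0.00476667)^216 − 1] / 0.00476667 = 2525 × 376.175880 = 949,844.0968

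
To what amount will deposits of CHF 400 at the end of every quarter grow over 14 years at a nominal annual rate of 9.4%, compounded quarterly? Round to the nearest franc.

i = 0.094/4 = 0.0235 per quarter; n = 14·4 = 56.
FV = PMT · [(1+i)^n − 1] / i = 400 · 113.708158 = 45,483.2631

CHF 45,483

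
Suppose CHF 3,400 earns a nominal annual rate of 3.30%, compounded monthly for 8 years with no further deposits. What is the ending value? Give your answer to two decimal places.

Periodic rate i = 0.033/12 = 0.00275; n = 8 × 12 = 96 periods.
FV = PV·(1+i)^n = 3,400 × 1.301656 = 4,425.6320

CHF 4,425.63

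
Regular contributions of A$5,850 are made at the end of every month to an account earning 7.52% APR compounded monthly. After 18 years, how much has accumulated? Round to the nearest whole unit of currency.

i = 0.0752/12 = 0.00626667 per month; n = 18·12 = 216.
FV = PMT · [(1+i)^n − 1] / i = 5850 · 455.588397 = 2,665,192.1226

A$2,665,192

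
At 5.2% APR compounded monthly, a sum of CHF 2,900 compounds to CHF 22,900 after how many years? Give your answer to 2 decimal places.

Periodic rate i = 0.052/12 = 0.00433333.
(1+i)^n = 22900/2900 = 7.89655, so n = ln 7.89655 / ln 1.00433 = 477.9000 months
= 477.9000/12 years

39.83 years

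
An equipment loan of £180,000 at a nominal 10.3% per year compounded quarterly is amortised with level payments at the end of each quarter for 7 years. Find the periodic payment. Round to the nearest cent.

£9,101.16

i = 0.103/4 = 0.02575 per quarter; n = 7·4 = 28.
PMT = 180000 / ( [1 − (1+0.02575)^(−28)] / 0.02575 ) = 180000 / 19.777709 = 9,101.1550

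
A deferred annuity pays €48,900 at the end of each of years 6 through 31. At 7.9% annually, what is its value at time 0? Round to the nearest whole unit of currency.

Value one period before first payment (t=5): 48900 × [1 − (1+0.079)^(−26)] / 0.079 = 48900 × 10.905093 = 533,259.0429
PV₀ = 533,259.0429 / (1+0.079)^5 = 533,259.0429 / 1.462538 = 364,612.0399

€364,612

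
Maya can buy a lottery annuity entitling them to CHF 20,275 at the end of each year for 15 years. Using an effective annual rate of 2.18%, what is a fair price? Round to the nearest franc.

CHF 257,045

Annuity factor a(15|0.0218) = 12.677908; PV = 20275 × 12.677908 = 257,044.5856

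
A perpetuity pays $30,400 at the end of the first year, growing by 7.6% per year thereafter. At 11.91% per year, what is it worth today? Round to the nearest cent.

PV = D₁/(r − g) = 30400/(0.1191 − 0.076) = 705,336.4269

$705,336.43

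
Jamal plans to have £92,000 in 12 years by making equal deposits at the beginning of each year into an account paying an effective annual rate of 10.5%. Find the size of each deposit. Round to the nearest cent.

£3,777.97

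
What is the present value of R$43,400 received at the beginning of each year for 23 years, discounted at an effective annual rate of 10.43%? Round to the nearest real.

R$412,595

Annuity factor a(23|0.1043) × (1+i) = 9.506791; PV = 43400 × 9.506791 = 412,594.7469
(annuity-due: payments at period start, so ×(1+i).)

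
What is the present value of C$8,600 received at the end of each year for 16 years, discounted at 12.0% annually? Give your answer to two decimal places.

C$59,976.28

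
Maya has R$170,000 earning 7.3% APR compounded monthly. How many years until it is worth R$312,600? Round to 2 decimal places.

8.37 years

Periodic rate i = 0.073/12 = 0.00608333.
n = ln(312600/170000) / ln(1+0.00608333) = ln(1.83882) / 0.006065 = 100.4346 months
= 100.4346/12 years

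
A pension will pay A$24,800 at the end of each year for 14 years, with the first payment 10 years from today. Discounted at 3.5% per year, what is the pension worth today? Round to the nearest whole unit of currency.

A$198,716

Value one period before first payment (t=9): 24800 × [1 − (1+0.035)^(−14)] / 0.035 = 24800 × 10.920520 = 270,828.9029
Discount back 9 years: 270,828.9029 × (1+0.035)^(−9) = 270,828.9029 × 0.733731 = 198,715.5542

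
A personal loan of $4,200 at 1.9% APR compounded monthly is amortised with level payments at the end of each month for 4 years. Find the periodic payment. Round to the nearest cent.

$90.94

With 12 periods per year: i = 0.00158333, n = 48.
Annuity-PV factor = 46.186160; PMT = 4200 / 46.186160 = 90.9363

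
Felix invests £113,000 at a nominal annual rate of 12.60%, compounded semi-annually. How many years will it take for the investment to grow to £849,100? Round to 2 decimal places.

16.51 years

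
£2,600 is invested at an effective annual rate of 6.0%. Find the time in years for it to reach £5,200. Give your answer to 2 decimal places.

11.90 years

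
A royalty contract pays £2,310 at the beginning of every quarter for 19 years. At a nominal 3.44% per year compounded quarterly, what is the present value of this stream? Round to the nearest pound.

i = 0.0344/4 = 0.0086 per quarter; n = 19·4 = 76.
PV = PMT · [1 − (1+i)^(−n)] / i × (1+i) = 2310 · 56.103325 = 129,598.6818
(Beginning-of-period payments → annuity-due factor ×(1+i).)

£129,599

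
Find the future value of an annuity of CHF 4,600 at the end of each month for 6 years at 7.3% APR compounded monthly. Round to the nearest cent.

CHF 414,037.92

With 12 periods per year: i = 0.00608333, n = 72.
FV = 4600 × [(1+0.00608333)^72 − 1] / 0.00608333 = 4600 × 90.008243 = 414,037.9173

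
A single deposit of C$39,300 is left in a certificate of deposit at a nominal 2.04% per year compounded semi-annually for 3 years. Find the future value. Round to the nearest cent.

C$41,767.33

With 2 periods per year: i = 0.0102, n = 6.
FV = PV·(1+i)^n = 39,300 × 1.062782 = 41,767.3321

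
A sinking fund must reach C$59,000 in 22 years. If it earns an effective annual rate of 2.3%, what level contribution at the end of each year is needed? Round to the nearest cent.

PMT = 59000 / ( [(1+0.023)^22 − 1] / 0.023 ) = 59000 / 28.224538 = 2,090.3797

C$2,090.38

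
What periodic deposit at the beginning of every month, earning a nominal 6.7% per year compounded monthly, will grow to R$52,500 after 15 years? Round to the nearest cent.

i = 0.067/12 = 0.00558333 per month; n = 15·12 = 180.
FV-annuity factor × (1+i) = 310.550844; PMT = 52500 / 310.550844 = 169.0544

R$169.05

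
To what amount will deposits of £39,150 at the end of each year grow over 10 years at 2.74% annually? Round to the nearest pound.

£443,474

FV = PMT · [(1+i)^n − 1] / i = 39150 · 11.327556 = 443,473.8333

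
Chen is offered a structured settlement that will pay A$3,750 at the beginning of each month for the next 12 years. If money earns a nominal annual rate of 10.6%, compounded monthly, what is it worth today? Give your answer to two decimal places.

A$307,572.24

i = 0.106/12 = 0.00883333 per month; n = 12·12 = 144.
PV = PMT · [1 − (1+i)^(−n)] / i × (1+i) = 3750 · 82.019264 = 307,572.2392
(Beginning-of-period payments → annuity-due factor ×(1+i).)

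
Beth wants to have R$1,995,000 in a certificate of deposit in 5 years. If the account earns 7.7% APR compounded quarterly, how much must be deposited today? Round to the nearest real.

With 4 periods per year: i = 0.01925, n = 20.
PV = 1,995,000 / (1 + 0.01925)^20 = 1,995,000 / 1.464247 = 1,362,474.8600

R$1,362,475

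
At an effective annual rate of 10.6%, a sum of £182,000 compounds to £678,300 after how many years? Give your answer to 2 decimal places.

13.06 years

(1+i)^n = 678300/182000 = 3.72692, so n = ln 3.72692 / ln 1.106 = 13.0579 years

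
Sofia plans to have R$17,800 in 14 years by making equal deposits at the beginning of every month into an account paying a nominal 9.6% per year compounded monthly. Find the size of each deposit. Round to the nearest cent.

R$50.20

i = 0.096/12 = 0.008 per month; n = 14·12 = 168.
FV-annuity factor × (1+i) = 354.551503; PMT = 17800 / 354.551503 = 50.2043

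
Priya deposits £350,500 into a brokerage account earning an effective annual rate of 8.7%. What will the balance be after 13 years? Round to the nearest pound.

350,500 × (1+0.087)^13 = 350,500 × 2.957904 = 1,036,745.3483

£1,036,745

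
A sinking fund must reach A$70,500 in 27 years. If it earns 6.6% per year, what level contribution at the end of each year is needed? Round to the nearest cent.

A$1,007.97

PMT = 70500 / ( [(1+0.066)^27 − 1] / 0.066 ) = 70500 / 69.942809 = 1,007.9664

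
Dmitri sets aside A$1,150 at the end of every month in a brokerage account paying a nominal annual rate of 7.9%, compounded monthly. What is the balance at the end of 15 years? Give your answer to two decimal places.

i = 0.079/12 = 0.00658333 per month; n = 15·12 = 180.
FV = PMT · [(1+i)^n − 1] / i = 1150 · 342.988777 = 394,437.0936

A$394,437.09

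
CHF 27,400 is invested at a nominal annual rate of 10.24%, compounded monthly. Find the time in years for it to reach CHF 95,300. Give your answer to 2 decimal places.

Periodic rate i = 0.1024/12 = 0.00853333.
n = ln(95300/27400) / ln(1+0.00853333) = ln(3.47810) / 0.008497 = 146.6950 months
= 146.6950/12 years

12.22 years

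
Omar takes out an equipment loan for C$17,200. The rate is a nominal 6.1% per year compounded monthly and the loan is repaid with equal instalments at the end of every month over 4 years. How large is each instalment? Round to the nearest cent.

C$404.73

Periodic rate i = 0.061/12 = 0.00508333; n = 4 × 12 = 48 periods.
PMT = 17200 / ( [1 − (1+0.00508333)^(−48)] / 0.00508333 ) = 17200 / 42.497304 = 404.7316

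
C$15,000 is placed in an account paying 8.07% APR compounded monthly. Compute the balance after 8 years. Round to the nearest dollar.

Periodic rate i = 0.0807/12 = 0.006725; n = 8 × 12 = 96 periods.
FV = 15,000 × (1 + 0.006725)^96 = 28,545.2074

C$28,545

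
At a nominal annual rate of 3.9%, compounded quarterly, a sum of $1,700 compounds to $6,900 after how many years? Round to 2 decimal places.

Periodic rate i = 0.039/4 = 0.00975.
n = ln(6900/1700) / ln(1+0.00975) = ln(4.05882) / 0.009703 = 144.3807 quarters
= 144.3807/4 years

36.10 years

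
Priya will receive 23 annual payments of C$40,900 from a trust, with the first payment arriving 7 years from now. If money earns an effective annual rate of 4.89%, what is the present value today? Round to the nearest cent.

C$418,600.73

Value one period before first payment (t=6): 40900 × [1 − (1+0.0489)^(−23)] / 0.0489 = 40900 × 13.629540 = 557,448.1725
Discount back 6 years: 557,448.1725 × (1+0.0489)^(−6) = 557,448.1725 × 0.750923 = 418,600.7321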